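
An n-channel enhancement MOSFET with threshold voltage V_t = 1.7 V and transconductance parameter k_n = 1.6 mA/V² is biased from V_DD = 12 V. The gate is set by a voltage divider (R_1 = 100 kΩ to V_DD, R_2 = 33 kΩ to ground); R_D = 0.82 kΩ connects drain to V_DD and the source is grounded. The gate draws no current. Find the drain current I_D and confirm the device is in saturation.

I_D ≈ 1.3 mA

V_G = V_DD·R_2/(R_1+R_2) = 12×33/133 = 2.98 V. With the source grounded, V_GS = V_G = 2.98 V.
Assume saturation: I_D = (k_n/2)(V_GS − V_t)² = (1.6/2)×(2.98 − 1.7)² = 0.8×1.28² = 1.31 mA.
V_DS = V_DD − I_D·R_D = 12 − 1.31×0.82 = 10.9 V.
Saturation requires V_DS ≥ V_GS − V_t = 1.28 V; 10.9 ≥ 1.28 ✓.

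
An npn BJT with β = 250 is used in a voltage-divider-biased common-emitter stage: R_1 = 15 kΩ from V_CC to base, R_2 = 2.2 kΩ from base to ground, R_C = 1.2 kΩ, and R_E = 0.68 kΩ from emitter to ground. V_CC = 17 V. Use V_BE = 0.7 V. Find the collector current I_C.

Thevenize the base divider: V_Th = V_CC·R_2/(R_1+R_2) = 17×2.2/17.2 = 2.17 V, R_Th = R_1‖R_2 = 1.92 kΩ.
Base-emitter loop: V_Th = I_B·R_Th + V_BE + (β+1)I_B·R_E, so I_B = (2.17 − 0.7) / (1.92 + 251×0.68) = 0.00854 mA.
I_C = β·I_B = 250×0.00854 = 2.14 mA, and I_E = (β+1)I_B = 2.14 mA.
V_CE = V_CC − I_C·R_C − I_E·R_E = 17 − 2.14×1.2 − 2.14×0.68 = 13 V.
V_CE = 13 V > 0.2 V confirms active-region operation.

I_C ≈ 2.1 mA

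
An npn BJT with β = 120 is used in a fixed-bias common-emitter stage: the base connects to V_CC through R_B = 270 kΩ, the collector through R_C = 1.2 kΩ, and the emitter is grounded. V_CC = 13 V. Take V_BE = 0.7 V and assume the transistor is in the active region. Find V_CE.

Base loop: V_CC = I_B·R_B + V_BE, so I_B = (13 − 0.7)/270 kΩ = 0.0456 mA.
In the active region I_C = β·I_B = 120 × 0.0456 = 5.47 mA.
Collector loop: V_CE = V_CC − I_C·R_C = 13 − 5.47×1.2 = 6.44 V.
Since V_CE = 6.44 V > V_CE(sat) ≈ 0.2 V, the transistor is in the active region as assumed.

V_CE ≈ 6.4 V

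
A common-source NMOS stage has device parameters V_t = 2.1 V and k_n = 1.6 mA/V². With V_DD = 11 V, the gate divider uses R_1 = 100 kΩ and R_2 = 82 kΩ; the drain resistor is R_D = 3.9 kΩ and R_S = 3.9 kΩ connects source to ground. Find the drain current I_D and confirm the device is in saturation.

I_D ≈ 0.52 mA

V_G = V_DD·R_2/(R_1+R_2) = 11×82/182 = 4.96 V.
Assume saturation: I_D = (k_n/2)(V_GS − V_t)² with V_GS = V_G − I_D·R_S = 4.96 − 3.9·I_D.
Substituting gives 12.2·I_D² − 18.8·I_D + 6.53 = 0, with roots I_D = 0.525 or 1.02 mA.
The root I_D = 1.02 mA gives V_GS = 0.97 V ≤ V_t, so take I_D = 0.525 mA.
Then V_GS = 2.91 V and V_DS = V_DD − I_D(R_D+R_S) = 11 − 0.525×7.8 = 6.91 V.
Saturation requires V_DS ≥ V_GS − V_t = 0.81 V; 6.91 ≥ 0.81 ✓.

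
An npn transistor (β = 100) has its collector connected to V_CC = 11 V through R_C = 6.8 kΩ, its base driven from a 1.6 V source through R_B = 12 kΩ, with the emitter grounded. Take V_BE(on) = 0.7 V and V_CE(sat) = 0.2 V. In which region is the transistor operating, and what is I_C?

Assume active: I_B = (1.6 − 0.7)/12 = 0.075 mA, giving I_C = β·I_B = 7.5 mA.
But then V_CE = 11 − 7.5×6.8 = -40 V < V_CE(sat) = 0.2 V — impossible in the active region.
So the transistor is saturated. With V_CE = 0.2 V, I_C = (V_CC − 0.2)/R_C = 10.8/6.8 = 1.59 mA.
Check: β·I_B = 7.5 mA > I_C = 1.59 mA, confirming saturation.

saturation; I_C ≈ 1.6 mA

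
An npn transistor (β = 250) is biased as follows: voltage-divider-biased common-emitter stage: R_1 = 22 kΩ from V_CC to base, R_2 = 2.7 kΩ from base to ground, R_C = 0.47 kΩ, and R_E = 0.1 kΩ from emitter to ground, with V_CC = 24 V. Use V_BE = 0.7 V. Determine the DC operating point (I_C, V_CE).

I_C ≈ 17 mA, V_CE ≈ 14 V

Thevenize the base divider: V_Th = V_CC·R_2/(R_1+R_2) = 24×2.7/24.7 = 2.62 V, R_Th = R_1‖R_2 = 2.4 kΩ.
Base-emitter loop: V_Th = I_B·R_Th + V_BE + (β+1)I_B·R_E, so I_B = (2.62 − 0.7) / (2.4 + 251×0.1) = 0.0699 mA.
I_C = β·I_B = 250×0.0699 = 17.5 mA, and I_E = (β+1)I_B = 17.6 mA.
V_CE = V_CC − I_C·R_C − I_E·R_E = 24 − 17.5×0.47 − 17.6×0.1 = 14 V.
V_CE = 14 V > 0.2 V confirms active-region operation.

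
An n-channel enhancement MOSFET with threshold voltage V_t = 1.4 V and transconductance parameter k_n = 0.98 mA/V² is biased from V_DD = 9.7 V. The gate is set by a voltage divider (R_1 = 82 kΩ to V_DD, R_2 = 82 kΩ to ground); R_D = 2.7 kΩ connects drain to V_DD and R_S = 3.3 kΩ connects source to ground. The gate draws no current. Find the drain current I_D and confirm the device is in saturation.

V_G = V_DD·R_2/(R_1+R_2) = 9.7×82/164 = 4.85 V.
Assume saturation: I_D = (k_n/2)(V_GS − V_t)² with V_GS = V_G − I_D·R_S = 4.85 − 3.3·I_D.
Substituting gives 5.34·I_D² − 12.2·I_D + 5.83 = 0, with roots I_D = 0.687 or 1.59 mA.
The root I_D = 1.59 mA gives V_GS = -0.402 V ≤ V_t, so take I_D = 0.687 mA.
Then V_GS = 2.58 V and V_DS = V_DD − I_D(R_D+R_S) = 9.7 − 0.687×6 = 5.58 V.
Saturation requires V_DS ≥ V_GS − V_t = 1.18 V; 5.58 ≥ 1.18 ✓.

I_D ≈ 0.69 mA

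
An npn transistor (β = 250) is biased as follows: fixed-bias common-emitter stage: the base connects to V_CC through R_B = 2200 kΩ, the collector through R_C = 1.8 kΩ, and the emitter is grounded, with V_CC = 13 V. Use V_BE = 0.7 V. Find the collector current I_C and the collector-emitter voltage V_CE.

I_C ≈ 1.4 mA, V_CE ≈ 10 V

Base loop: V_CC = I_B·R_B + V_BE, so I_B = (13 − 0.7)/2200 kΩ = 0.00559 mA.
In the active region I_C = β·I_B = 250 × 0.00559 = 1.4 mA.
Collector loop: V_CE = V_CC − I_C·R_C = 13 − 1.4×1.8 = 10.5 V.
Since V_CE = 10.5 V > V_CE(sat) ≈ 0.2 V, the transistor is in the active region as assumed.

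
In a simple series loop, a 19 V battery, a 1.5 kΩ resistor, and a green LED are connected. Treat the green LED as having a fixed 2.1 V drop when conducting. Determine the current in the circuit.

I ≈ 11 mA

KVL around the loop: 19 = V_D + I·R = 2.1 + I × 1.5 kΩ.
So I = (19 − 2.1) / 1.5 kΩ = 16.9 / 1.5 = 11.3 mA.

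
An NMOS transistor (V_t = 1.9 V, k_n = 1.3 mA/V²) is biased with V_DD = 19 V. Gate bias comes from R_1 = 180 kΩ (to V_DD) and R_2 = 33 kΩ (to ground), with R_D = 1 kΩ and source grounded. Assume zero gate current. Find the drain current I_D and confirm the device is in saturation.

I_D ≈ 0.71 mA

V_G = V_DD·R_2/(R_1+R_2) = 19×33/213 = 2.94 V. With the source grounded, V_GS = V_G = 2.94 V.
Assume saturation: I_D = (k_n/2)(V_GS − V_t)² = (1.3/2)×(2.94 − 1.9)² = 0.65×1.04² = 0.708 mA.
V_DS = V_DD − I_D·R_D = 19 − 0.708×1 = 18.3 V.
Saturation requires V_DS ≥ V_GS − V_t = 1.04 V; 18.3 ≥ 1.04 ✓.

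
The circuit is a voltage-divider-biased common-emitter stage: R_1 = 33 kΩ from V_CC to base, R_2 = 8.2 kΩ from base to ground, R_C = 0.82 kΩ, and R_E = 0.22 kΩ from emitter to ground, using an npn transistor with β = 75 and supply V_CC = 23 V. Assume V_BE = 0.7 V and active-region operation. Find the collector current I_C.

I_C ≈ 12 mA

Thevenize the base divider: V_Th = V_CC·R_2/(R_1+R_2) = 23×8.2/41.2 = 4.58 V, R_Th = R_1‖R_2 = 6.57 kΩ.
Base-emitter loop: V_Th = I_B·R_Th + V_BE + (β+1)I_B·R_E, so I_B = (4.58 − 0.7) / (6.57 + 76×0.22) = 0.167 mA.
I_C = β·I_B = 75×0.167 = 12.5 mA, and I_E = (β+1)I_B = 12.7 mA.
V_CE = V_CC − I_C·R_C − I_E·R_E = 23 − 12.5×0.82 − 12.7×0.22 = 9.98 V.
V_CE = 9.98 V > 0.2 V confirms active-region operation.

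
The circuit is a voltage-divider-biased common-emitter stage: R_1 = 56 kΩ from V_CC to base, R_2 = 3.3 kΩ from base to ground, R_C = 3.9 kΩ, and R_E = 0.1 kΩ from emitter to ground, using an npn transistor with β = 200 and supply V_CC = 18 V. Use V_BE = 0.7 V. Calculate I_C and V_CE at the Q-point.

Thevenize the base divider: V_Th = V_CC·R_2/(R_1+R_2) = 18×3.3/59.3 = 1 V, R_Th = R_1‖R_2 = 3.12 kΩ.
Base-emitter loop: V_Th = I_B·R_Th + V_BE + (β+1)I_B·R_E, so I_B = (1 − 0.7) / (3.12 + 201×0.1) = 0.013 mA.
I_C = β·I_B = 200×0.013 = 2.6 mA, and I_E = (β+1)I_B = 2.61 mA.
V_CE = V_CC − I_C·R_C − I_E·R_E = 18 − 2.6×3.9 − 2.61×0.1 = 7.6 V.
V_CE = 7.6 V > 0.2 V confirms active-region operation.

I_C ≈ 2.6 mA, V_CE ≈ 7.6 V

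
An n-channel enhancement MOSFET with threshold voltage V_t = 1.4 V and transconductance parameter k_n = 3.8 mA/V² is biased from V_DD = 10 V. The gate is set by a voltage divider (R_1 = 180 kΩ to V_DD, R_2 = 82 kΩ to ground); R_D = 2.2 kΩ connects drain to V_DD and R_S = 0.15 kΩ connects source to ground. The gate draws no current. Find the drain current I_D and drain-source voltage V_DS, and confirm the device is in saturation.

V_G = V_DD·R_2/(R_1+R_2) = 10×82/262 = 3.13 V.
Assume saturation: I_D = (k_n/2)(V_GS − V_t)² with V_GS = V_G − I_D·R_S = 3.13 − 0.15·I_D.
Substituting gives 0.0427·I_D² − 1.99·I_D + 5.69 = 0, with roots I_D = 3.06 or 43.4 mA.
The root I_D = 43.4 mA gives V_GS = -3.38 V ≤ V_t, so take I_D = 3.06 mA.
Then V_GS = 2.67 V and V_DS = V_DD − I_D(R_D+R_S) = 10 − 3.06×2.35 = 2.8 V.
Saturation requires V_DS ≥ V_GS − V_t = 1.27 V; 2.8 ≥ 1.27 ✓.

I_D ≈ 3.1 mA, V_DS ≈ 2.8 V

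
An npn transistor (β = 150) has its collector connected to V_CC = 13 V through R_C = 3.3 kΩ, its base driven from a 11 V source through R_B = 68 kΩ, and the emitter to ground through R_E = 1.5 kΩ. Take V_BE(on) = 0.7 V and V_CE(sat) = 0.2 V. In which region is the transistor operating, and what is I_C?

Assume active: I_B = (11 − 0.7)/(68 + 151×1.5) = 0.035 mA, I_C = β·I_B = 5.25 mA.
Then V_CE = 13 − 5.25×3.3 − 5.28×1.5 = -12.2 V < 0.2 V — the active assumption fails.
Re-solve with V_CE = 0.2 V. KCL at the emitter: V_E/R_E = (V_BB−0.7−V_E)/R_B + (V_CC−0.2−V_E)/R_C, giving V_E = 4.09 V.
I_C = (V_CC − 0.2 − V_E)/R_C = (12.8 − 4.09)/3.3 = 2.64 mA.
Check: I_B = (10.3 − 4.09)/68 = 0.0913 mA, and β·I_B = 13.7 mA > I_C, confirming saturation.

saturation; I_C ≈ 2.6 mA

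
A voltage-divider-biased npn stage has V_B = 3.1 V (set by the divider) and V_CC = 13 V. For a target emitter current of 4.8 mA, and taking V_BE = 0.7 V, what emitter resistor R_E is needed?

V_E = V_B − V_BE = 3.1 − 0.7 = 2.4 V.
R_E = V_E / I_E = 2.4 / 4.8 = 0.5 kΩ.

R_E ≈ 0.5 kΩ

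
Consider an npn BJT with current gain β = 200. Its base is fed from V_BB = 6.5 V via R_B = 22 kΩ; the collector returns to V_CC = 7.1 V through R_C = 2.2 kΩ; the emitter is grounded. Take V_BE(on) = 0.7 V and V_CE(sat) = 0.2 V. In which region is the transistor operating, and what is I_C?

saturation; I_C ≈ 3.1 mA

Assume active: I_B = (6.5 − 0.7)/22 = 0.264 mA, giving I_C = β·I_B = 52.7 mA.
But then V_CE = 7.1 − 52.7×2.2 = -109 V < V_CE(sat) = 0.2 V — impossible in the active region.
So the transistor is saturated. With V_CE = 0.2 V, I_C = (V_CC − 0.2)/R_C = 6.9/2.2 = 3.14 mA.
Check: β·I_B = 52.7 mA > I_C = 3.14 mA, confirming saturation.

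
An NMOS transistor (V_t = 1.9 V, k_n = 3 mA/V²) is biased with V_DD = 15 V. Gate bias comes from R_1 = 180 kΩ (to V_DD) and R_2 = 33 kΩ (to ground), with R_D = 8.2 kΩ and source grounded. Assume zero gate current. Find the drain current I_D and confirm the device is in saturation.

I_D ≈ 0.27 mA

V_G = V_DD·R_2/(R_1+R_2) = 15×33/213 = 2.32 V. With the source grounded, V_GS = V_G = 2.32 V.
Assume saturation: I_D = (k_n/2)(V_GS − V_t)² = (3/2)×(2.32 − 1.9)² = 1.5×0.424² = 0.27 mA.
V_DS = V_DD − I_D·R_D = 15 − 0.27×8.2 = 12.8 V.
Saturation requires V_DS ≥ V_GS − V_t = 0.424 V; 12.8 ≥ 0.424 ✓.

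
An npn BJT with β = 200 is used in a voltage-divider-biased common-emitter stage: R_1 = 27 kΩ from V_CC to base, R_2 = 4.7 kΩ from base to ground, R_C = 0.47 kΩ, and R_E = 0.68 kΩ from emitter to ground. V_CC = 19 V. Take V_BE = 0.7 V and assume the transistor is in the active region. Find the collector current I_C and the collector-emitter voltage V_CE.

I_C ≈ 3 mA, V_CE ≈ 16 V

Thevenize the base divider: V_Th = V_CC·R_2/(R_1+R_2) = 19×4.7/31.7 = 2.82 V, R_Th = R_1‖R_2 = 4 kΩ.
Base-emitter loop: V_Th = I_B·R_Th + V_BE + (β+1)I_B·R_E, so I_B = (2.82 − 0.7) / (4 + 201×0.68) = 0.015 mA.
I_C = β·I_B = 200×0.015 = 3.01 mA, and I_E = (β+1)I_B = 3.02 mA.
V_CE = V_CC − I_C·R_C − I_E·R_E = 19 − 3.01×0.47 − 3.02×0.68 = 15.5 V.
V_CE = 15.5 V > 0.2 V confirms active-region operation.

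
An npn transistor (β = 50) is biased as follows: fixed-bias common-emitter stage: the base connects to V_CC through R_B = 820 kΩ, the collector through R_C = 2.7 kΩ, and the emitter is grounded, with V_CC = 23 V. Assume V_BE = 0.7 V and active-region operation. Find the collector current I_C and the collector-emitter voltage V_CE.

Base loop: V_CC = I_B·R_B + V_BE, so I_B = (23 − 0.7)/820 kΩ = 0.0272 mA.
In the active region I_C = β·I_B = 50 × 0.0272 = 1.36 mA.
Collector loop: V_CE = V_CC − I_C·R_C = 23 − 1.36×2.7 = 19.3 V.
Since V_CE = 19.3 V > V_CE(sat) ≈ 0.2 V, the transistor is in the active region as assumed.

I_C ≈ 1.4 mA, V_CE ≈ 19 V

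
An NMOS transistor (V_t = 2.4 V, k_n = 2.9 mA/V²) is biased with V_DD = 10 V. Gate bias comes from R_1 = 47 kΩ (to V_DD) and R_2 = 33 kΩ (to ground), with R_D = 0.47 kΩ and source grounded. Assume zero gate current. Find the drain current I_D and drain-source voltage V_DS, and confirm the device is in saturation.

V_G = V_DD·R_2/(R_1+R_2) = 10×33/80 = 4.12 V. With the source grounded, V_GS = V_G = 4.12 V.
Assume saturation: I_D = (k_n/2)(V_GS − V_t)² = (2.9/2)×(4.12 − 2.4)² = 1.45×1.73² = 4.31 mA.
V_DS = V_DD − I_D·R_D = 10 − 4.31×0.47 = 7.97 V.
Saturation requires V_DS ≥ V_GS − V_t = 1.73 V; 7.97 ≥ 1.73 ✓.

I_D ≈ 4.3 mA, V_DS ≈ 8 V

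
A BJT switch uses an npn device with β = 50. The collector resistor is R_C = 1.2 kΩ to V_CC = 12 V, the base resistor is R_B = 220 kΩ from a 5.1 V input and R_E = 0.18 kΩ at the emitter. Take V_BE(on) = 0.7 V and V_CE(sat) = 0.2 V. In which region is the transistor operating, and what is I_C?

Assume active. Base-emitter loop: I_B = (V_BB − V_BE)/(R_B + (β+1)R_E) = (5.1 − 0.7)/(220 + 51×0.18) = 0.0192 mA.
I_C = β·I_B = 50×0.0192 = 0.96 mA.
V_CE = V_CC − I_C·R_C − I_E·R_E = 12 − 0.96×1.2 − 0.979×0.18 = 10.7 V > V_CE(sat), so the active-region assumption holds.

active; I_C ≈ 0.96 mA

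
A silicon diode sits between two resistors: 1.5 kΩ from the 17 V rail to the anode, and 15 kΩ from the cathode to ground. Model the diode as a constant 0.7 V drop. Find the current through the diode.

I ≈ 0.99 mA

The two resistors are in series with the diode, so KVL gives 17 = I·1.5 + 0.7 + I·15.
I = (17 − 0.7) / (1.5 + 15) kΩ = 16.3 / 16.5 = 0.988 mA.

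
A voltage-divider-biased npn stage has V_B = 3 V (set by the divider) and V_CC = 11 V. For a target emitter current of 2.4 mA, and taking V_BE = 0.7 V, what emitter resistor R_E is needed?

R_E ≈ 0.96 kΩ

V_E = V_B − V_BE = 3 − 0.7 = 2.3 V.
R_E = V_E / I_E = 2.3 / 2.4 = 0.958 kΩ.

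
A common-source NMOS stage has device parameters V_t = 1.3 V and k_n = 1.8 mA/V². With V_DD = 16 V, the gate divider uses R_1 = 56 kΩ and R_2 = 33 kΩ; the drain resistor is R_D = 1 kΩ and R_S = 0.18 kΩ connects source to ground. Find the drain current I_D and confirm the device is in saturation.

I_D ≈ 8.6 mA

V_G = V_DD·R_2/(R_1+R_2) = 16×33/89 = 5.93 V.
Assume saturation: I_D = (k_n/2)(V_GS − V_t)² with V_GS = V_G − I_D·R_S = 5.93 − 0.18·I_D.
Substituting gives 0.0292·I_D² − 2.5·I_D + 19.3 = 0, with roots I_D = 8.58 or 77.2 mA.
The root I_D = 77.2 mA gives V_GS = -7.96 V ≤ V_t, so take I_D = 8.58 mA.
Then V_GS = 4.39 V and V_DS = V_DD − I_D(R_D+R_S) = 16 − 8.58×1.18 = 5.87 V.
Saturation requires V_DS ≥ V_GS − V_t = 3.09 V; 5.87 ≥ 3.09 ✓.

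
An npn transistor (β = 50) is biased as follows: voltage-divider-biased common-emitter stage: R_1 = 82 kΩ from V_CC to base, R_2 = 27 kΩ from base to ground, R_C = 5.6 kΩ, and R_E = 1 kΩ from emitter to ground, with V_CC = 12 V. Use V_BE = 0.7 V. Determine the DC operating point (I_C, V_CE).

Thevenize the base divider: V_Th = V_CC·R_2/(R_1+R_2) = 12×27/109 = 2.97 V, R_Th = R_1‖R_2 = 20.3 kΩ.
Base-emitter loop: V_Th = I_B·R_Th + V_BE + (β+1)I_B·R_E, so I_B = (2.97 − 0.7) / (20.3 + 51×1) = 0.0319 mA.
I_C = β·I_B = 50×0.0319 = 1.59 mA, and I_E = (β+1)I_B = 1.63 mA.
V_CE = V_CC − I_C·R_C − I_E·R_E = 12 − 1.59×5.6 − 1.63×1 = 1.45 V.
V_CE = 1.45 V > 0.2 V confirms active-region operation.

I_C ≈ 1.6 mA, V_CE ≈ 1.5 V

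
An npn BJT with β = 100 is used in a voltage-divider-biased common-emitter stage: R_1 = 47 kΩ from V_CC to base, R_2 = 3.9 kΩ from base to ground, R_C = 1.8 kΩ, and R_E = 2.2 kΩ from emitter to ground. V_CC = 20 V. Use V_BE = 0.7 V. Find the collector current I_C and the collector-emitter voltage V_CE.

I_C ≈ 0.37 mA, V_CE ≈ 19 V

Thevenize the base divider: V_Th = V_CC·R_2/(R_1+R_2) = 20×3.9/50.9 = 1.53 V, R_Th = R_1‖R_2 = 3.6 kΩ.
Base-emitter loop: V_Th = I_B·R_Th + V_BE + (β+1)I_B·R_E, so I_B = (1.53 − 0.7) / (3.6 + 101×2.2) = 0.00369 mA.
I_C = β·I_B = 100×0.00369 = 0.369 mA, and I_E = (β+1)I_B = 0.372 mA.
V_CE = V_CC − I_C·R_C − I_E·R_E = 20 − 0.369×1.8 − 0.372×2.2 = 18.5 V.
V_CE = 18.5 V > 0.2 V confirms active-region operation.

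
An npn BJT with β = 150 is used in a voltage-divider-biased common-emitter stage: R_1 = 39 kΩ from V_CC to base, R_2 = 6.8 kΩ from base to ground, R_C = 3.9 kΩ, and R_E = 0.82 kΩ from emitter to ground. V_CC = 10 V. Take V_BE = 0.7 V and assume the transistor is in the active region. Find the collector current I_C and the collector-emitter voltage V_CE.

Thevenize the base divider: V_Th = V_CC·R_2/(R_1+R_2) = 10×6.8/45.8 = 1.48 V, R_Th = R_1‖R_2 = 5.79 kΩ.
Base-emitter loop: V_Th = I_B·R_Th + V_BE + (β+1)I_B·R_E, so I_B = (1.48 − 0.7) / (5.79 + 151×0.82) = 0.00605 mA.
I_C = β·I_B = 150×0.00605 = 0.908 mA, and I_E = (β+1)I_B = 0.914 mA.
V_CE = V_CC − I_C·R_C − I_E·R_E = 10 − 0.908×3.9 − 0.914×0.82 = 5.71 V.
V_CE = 5.71 V > 0.2 V confirms active-region operation.

I_C ≈ 0.91 mA, V_CE ≈ 5.7 V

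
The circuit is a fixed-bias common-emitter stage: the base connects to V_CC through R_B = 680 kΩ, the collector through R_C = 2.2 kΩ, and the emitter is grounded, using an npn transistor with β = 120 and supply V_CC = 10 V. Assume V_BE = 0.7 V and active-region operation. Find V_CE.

V_CE ≈ 6.4 V

Base loop: V_CC = I_B·R_B + V_BE, so I_B = (10 − 0.7)/680 kΩ = 0.0137 mA.
In the active region I_C = β·I_B = 120 × 0.0137 = 1.64 mA.
Collector loop: V_CE = V_CC − I_C·R_C = 10 − 1.64×2.2 = 6.39 V.
Since V_CE = 6.39 V > V_CE(sat) ≈ 0.2 V, the transistor is in the active region as assumed.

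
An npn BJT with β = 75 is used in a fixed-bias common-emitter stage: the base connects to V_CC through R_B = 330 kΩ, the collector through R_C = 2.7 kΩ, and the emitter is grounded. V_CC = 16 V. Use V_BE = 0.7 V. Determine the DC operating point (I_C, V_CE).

I_C ≈ 3.5 mA, V_CE ≈ 6.6 V

Base loop: V_CC = I_B·R_B + V_BE, so I_B = (16 − 0.7)/330 kΩ = 0.0464 mA.
In the active region I_C = β·I_B = 75 × 0.0464 = 3.48 mA.
Collector loop: V_CE = V_CC − I_C·R_C = 16 − 3.48×2.7 = 6.61 V.
Since V_CE = 6.61 V > V_CE(sat) ≈ 0.2 V, the transistor is in the active region as assumed.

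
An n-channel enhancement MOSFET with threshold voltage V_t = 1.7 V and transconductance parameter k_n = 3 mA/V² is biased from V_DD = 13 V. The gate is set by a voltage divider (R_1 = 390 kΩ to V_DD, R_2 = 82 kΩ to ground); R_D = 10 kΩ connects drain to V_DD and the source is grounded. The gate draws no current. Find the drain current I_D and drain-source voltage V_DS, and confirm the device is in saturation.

I_D ≈ 0.47 mA, V_DS ≈ 8.3 V

V_G = V_DD·R_2/(R_1+R_2) = 13×82/472 = 2.26 V. With the source grounded, V_GS = V_G = 2.26 V.
Assume saturation: I_D = (k_n/2)(V_GS − V_t)² = (3/2)×(2.26 − 1.7)² = 1.5×0.558² = 0.468 mA.
V_DS = V_DD − I_D·R_D = 13 − 0.468×10 = 8.32 V.
Saturation requires V_DS ≥ V_GS − V_t = 0.558 V; 8.32 ≥ 0.558 ✓.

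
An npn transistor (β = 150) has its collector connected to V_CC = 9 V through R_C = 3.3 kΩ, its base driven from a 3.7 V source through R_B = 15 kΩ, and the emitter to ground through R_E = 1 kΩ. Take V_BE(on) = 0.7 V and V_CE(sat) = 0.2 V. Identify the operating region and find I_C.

Assume active: I_B = (3.7 − 0.7)/(15 + 151×1) = 0.0181 mA, I_C = β·I_B = 2.71 mA.
Then V_CE = 9 − 2.71×3.3 − 2.73×1 = -2.67 V < 0.2 V — the active assumption fails.
Re-solve with V_CE = 0.2 V. KCL at the emitter: V_E/R_E = (V_BB−0.7−V_E)/R_B + (V_CC−0.2−V_E)/R_C, giving V_E = 2.09 V.
I_C = (V_CC − 0.2 − V_E)/R_C = (8.8 − 2.09)/3.3 = 2.03 mA.
Check: I_B = (3 − 2.09)/15 = 0.0605 mA, and β·I_B = 9.07 mA > I_C, confirming saturation.

saturation; I_C ≈ 2 mA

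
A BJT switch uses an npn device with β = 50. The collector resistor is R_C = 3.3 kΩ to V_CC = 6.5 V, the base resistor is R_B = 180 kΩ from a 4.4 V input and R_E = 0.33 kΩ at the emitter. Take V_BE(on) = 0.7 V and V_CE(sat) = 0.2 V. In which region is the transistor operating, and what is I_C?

active; I_C ≈ 0.94 mA

Assume active. Base-emitter loop: I_B = (V_BB − V_BE)/(R_B + (β+1)R_E) = (4.4 − 0.7)/(180 + 51×0.33) = 0.0188 mA.
I_C = β·I_B = 50×0.0188 = 0.94 mA.
V_CE = V_CC − I_C·R_C − I_E·R_E = 6.5 − 0.94×3.3 − 0.959×0.33 = 3.08 V > V_CE(sat), so the active-region assumption holds.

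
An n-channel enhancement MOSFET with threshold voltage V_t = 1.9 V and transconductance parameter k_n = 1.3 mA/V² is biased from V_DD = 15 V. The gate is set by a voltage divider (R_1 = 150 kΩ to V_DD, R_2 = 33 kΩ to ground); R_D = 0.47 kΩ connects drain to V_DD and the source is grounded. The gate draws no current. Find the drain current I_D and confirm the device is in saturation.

I_D ≈ 0.42 mA

V_G = V_DD·R_2/(R_1+R_2) = 15×33/183 = 2.7 V. With the source grounded, V_GS = V_G = 2.7 V.
Assume saturation: I_D = (k_n/2)(V_GS − V_t)² = (1.3/2)×(2.7 − 1.9)² = 0.65×0.805² = 0.421 mA.
V_DS = V_DD − I_D·R_D = 15 − 0.421×0.47 = 14.8 V.
Saturation requires V_DS ≥ V_GS − V_t = 0.805 V; 14.8 ≥ 0.805 ✓.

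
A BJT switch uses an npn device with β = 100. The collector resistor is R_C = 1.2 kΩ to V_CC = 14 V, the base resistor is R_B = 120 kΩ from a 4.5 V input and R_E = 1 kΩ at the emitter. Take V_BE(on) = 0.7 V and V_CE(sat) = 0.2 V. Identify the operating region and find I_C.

Assume active. Base-emitter loop: I_B = (V_BB − V_BE)/(R_B + (β+1)R_E) = (4.5 − 0.7)/(120 + 101×1) = 0.0172 mA.
I_C = β·I_B = 100×0.0172 = 1.72 mA.
V_CE = V_CC − I_C·R_C − I_E·R_E = 14 − 1.72×1.2 − 1.74×1 = 10.2 V > V_CE(sat), so the active-region assumption holds.

active; I_C ≈ 1.7 mA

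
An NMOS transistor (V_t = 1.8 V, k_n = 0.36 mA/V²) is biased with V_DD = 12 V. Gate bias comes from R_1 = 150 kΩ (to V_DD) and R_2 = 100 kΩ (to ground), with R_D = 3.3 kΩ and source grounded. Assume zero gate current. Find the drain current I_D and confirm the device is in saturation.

V_G = V_DD·R_2/(R_1+R_2) = 12×100/250 = 4.8 V. With the source grounded, V_GS = V_G = 4.8 V.
Assume saturation: I_D = (k_n/2)(V_GS − V_t)² = (0.36/2)×(4.8 − 1.8)² = 0.18×3² = 1.62 mA.
V_DS = V_DD − I_D·R_D = 12 − 1.62×3.3 = 6.65 V.
Saturation requires V_DS ≥ V_GS − V_t = 3 V; 6.65 ≥ 3 ✓.

I_D ≈ 1.6 mA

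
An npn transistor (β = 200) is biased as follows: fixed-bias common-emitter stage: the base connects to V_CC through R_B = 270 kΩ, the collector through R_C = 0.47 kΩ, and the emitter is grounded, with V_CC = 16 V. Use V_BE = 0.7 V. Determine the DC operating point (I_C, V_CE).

I_C ≈ 11 mA, V_CE ≈ 11 V

Base loop: V_CC = I_B·R_B + V_BE, so I_B = (16 − 0.7)/270 kΩ = 0.0567 mA.
In the active region I_C = β·I_B = 200 × 0.0567 = 11.3 mA.
Collector loop: V_CE = V_CC − I_C·R_C = 16 − 11.3×0.47 = 10.7 V.
Since V_CE = 10.7 V > V_CE(sat) ≈ 0.2 V, the transistor is in the active region as assumed.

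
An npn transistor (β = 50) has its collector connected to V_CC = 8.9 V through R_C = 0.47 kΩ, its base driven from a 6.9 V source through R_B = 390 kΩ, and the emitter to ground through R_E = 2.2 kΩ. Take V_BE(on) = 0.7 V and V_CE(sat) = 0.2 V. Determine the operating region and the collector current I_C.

active; I_C ≈ 0.62 mA

Assume active. Base-emitter loop: I_B = (V_BB − V_BE)/(R_B + (β+1)R_E) = (6.9 − 0.7)/(390 + 51×2.2) = 0.0123 mA.
I_C = β·I_B = 50×0.0123 = 0.617 mA.
V_CE = V_CC − I_C·R_C − I_E·R_E = 8.9 − 0.617×0.47 − 0.63×2.2 = 7.22 V > V_CE(sat), so the active-region assumption holds.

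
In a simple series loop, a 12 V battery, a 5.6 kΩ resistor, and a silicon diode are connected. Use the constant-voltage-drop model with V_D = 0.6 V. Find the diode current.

I ≈ 2 mA

KVL around the loop: 12 = V_D + I·R = 0.6 + I × 5.6 kΩ.
So I = (12 − 0.6) / 5.6 kΩ = 11.4 / 5.6 = 2.04 mA.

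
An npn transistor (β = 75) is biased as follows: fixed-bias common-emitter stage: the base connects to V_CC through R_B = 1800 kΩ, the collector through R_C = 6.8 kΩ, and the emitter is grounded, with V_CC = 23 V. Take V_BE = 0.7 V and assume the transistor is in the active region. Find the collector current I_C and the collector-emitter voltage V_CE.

Base loop: V_CC = I_B·R_B + V_BE, so I_B = (23 − 0.7)/1800 kΩ = 0.0124 mA.
In the active region I_C = β·I_B = 75 × 0.0124 = 0.929 mA.
Collector loop: V_CE = V_CC − I_C·R_C = 23 − 0.929×6.8 = 16.7 V.
Since V_CE = 16.7 V > V_CE(sat) ≈ 0.2 V, the transistor is in the active region as assumed.

I_C ≈ 0.93 mA, V_CE ≈ 17 V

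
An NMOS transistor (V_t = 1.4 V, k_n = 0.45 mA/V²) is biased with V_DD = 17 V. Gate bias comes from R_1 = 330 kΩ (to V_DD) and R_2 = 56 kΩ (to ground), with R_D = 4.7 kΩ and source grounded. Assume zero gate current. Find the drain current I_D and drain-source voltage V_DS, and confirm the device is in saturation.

V_G = V_DD·R_2/(R_1+R_2) = 17×56/386 = 2.47 V. With the source grounded, V_GS = V_G = 2.47 V.
Assume saturation: I_D = (k_n/2)(V_GS − V_t)² = (0.45/2)×(2.47 − 1.4)² = 0.225×1.07² = 0.256 mA.
V_DS = V_DD − I_D·R_D = 17 − 0.256×4.7 = 15.8 V.
Saturation requires V_DS ≥ V_GS − V_t = 1.07 V; 15.8 ≥ 1.07 ✓.

I_D ≈ 0.26 mA, V_DS ≈ 16 V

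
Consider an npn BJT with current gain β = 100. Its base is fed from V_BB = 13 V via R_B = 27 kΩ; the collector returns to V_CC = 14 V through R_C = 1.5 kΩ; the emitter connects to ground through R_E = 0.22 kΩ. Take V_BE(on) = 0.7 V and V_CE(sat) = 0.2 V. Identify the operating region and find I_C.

Assume active: I_B = (13 − 0.7)/(27 + 101×0.22) = 0.25 mA, I_C = β·I_B = 25 mA.
Then V_CE = 14 − 25×1.5 − 25.2×0.22 = -29 V < 0.2 V — the active assumption fails.
Re-solve with V_CE = 0.2 V. KCL at the emitter: V_E/R_E = (V_BB−0.7−V_E)/R_B + (V_CC−0.2−V_E)/R_C, giving V_E = 1.84 V.
I_C = (V_CC − 0.2 − V_E)/R_C = (13.8 − 1.84)/1.5 = 7.97 mA.
Check: I_B = (12.3 − 1.84)/27 = 0.387 mA, and β·I_B = 38.7 mA > I_C, confirming saturation.

saturation; I_C ≈ 8 mA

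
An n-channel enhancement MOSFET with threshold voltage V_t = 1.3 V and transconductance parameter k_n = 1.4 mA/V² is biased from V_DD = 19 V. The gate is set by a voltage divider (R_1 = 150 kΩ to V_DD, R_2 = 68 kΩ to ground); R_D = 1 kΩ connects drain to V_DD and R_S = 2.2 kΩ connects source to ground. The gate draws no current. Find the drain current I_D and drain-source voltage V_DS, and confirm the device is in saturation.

V_G = V_DD·R_2/(R_1+R_2) = 19×68/218 = 5.93 V.
Assume saturation: I_D = (k_n/2)(V_GS − V_t)² with V_GS = V_G − I_D·R_S = 5.93 − 2.2·I_D.
Substituting gives 3.39·I_D² − 15.2·I_D + 15 = 0, with roots I_D = 1.45 or 3.05 mA.
The root I_D = 3.05 mA gives V_GS = -0.788 V ≤ V_t, so take I_D = 1.45 mA.
Then V_GS = 2.74 V and V_DS = V_DD − I_D(R_D+R_S) = 19 − 1.45×3.2 = 14.4 V.
Saturation requires V_DS ≥ V_GS − V_t = 1.44 V; 14.4 ≥ 1.44 ✓.

I_D ≈ 1.4 mA, V_DS ≈ 14 V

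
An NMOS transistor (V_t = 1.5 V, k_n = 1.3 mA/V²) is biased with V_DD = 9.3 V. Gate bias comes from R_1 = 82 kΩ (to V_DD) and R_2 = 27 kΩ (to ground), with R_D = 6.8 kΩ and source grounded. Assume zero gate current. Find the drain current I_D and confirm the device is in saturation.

V_G = V_DD·R_2/(R_1+R_2) = 9.3×27/109 = 2.3 V. With the source grounded, V_GS = V_G = 2.3 V.
Assume saturation: I_D = (k_n/2)(V_GS − V_t)² = (1.3/2)×(2.3 − 1.5)² = 0.65×0.804² = 0.42 mA.
V_DS = V_DD − I_D·R_D = 9.3 − 0.42×6.8 = 6.45 V.
Saturation requires V_DS ≥ V_GS − V_t = 0.804 V; 6.45 ≥ 0.804 ✓.

I_D ≈ 0.42 mA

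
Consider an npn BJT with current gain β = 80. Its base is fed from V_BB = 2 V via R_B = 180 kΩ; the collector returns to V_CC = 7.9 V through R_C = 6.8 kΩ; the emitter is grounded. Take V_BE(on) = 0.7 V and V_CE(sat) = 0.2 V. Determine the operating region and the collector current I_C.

Assume active. Base-emitter loop: I_B = (V_BB − V_BE)/R_B = (2 − 0.7)/180 = 0.00722 mA.
I_C = β·I_B = 80×0.00722 = 0.578 mA.
V_CE = V_CC − I_C·R_C = 7.9 − 0.578×6.8 = 3.97 V > V_CE(sat), so the active-region assumption holds.

active; I_C ≈ 0.58 mA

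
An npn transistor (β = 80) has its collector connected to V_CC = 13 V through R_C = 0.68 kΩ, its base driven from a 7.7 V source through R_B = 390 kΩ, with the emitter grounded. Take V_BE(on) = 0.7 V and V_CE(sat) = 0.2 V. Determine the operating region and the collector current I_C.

Assume active. Base-emitter loop: I_B = (V_BB − V_BE)/R_B = (7.7 − 0.7)/390 = 0.0179 mA.
I_C = β·I_B = 80×0.0179 = 1.44 mA.
V_CE = V_CC − I_C·R_C = 13 − 1.44×0.68 = 12 V > V_CE(sat), so the active-region assumption holds.

active; I_C ≈ 1.4 mA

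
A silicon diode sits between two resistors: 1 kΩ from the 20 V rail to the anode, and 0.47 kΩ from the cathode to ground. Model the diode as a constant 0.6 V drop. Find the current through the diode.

I ≈ 13 mA

The two resistors are in series with the diode, so KVL gives 20 = I·1 + 0.6 + I·0.47.
I = (20 − 0.6) / (1 + 0.47) kΩ = 19.4 / 1.47 = 13.2 mA.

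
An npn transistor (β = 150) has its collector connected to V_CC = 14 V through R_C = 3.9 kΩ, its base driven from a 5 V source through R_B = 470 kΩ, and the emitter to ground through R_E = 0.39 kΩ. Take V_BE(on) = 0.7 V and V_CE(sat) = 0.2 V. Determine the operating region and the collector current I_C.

Assume active. Base-emitter loop: I_B = (V_BB − V_BE)/(R_B + (β+1)R_E) = (5 − 0.7)/(470 + 151×0.39) = 0.00813 mA.
I_C = β·I_B = 150×0.00813 = 1.22 mA.
V_CE = V_CC − I_C·R_C − I_E·R_E = 14 − 1.22×3.9 − 1.23×0.39 = 8.77 V > V_CE(sat), so the active-region assumption holds.

active; I_C ≈ 1.2 mA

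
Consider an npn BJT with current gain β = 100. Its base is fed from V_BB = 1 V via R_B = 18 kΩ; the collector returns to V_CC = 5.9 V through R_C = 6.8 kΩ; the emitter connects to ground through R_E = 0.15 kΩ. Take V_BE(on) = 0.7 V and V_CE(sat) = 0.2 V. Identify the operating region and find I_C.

saturation; I_C ≈ 0.82 mA

Assume active: I_B = (1 − 0.7)/(18 + 101×0.15) = 0.00905 mA, I_C = β·I_B = 0.905 mA.
Then V_CE = 5.9 − 0.905×6.8 − 0.914×0.15 = -0.391 V < 0.2 V — the active assumption fails.
Re-solve with V_CE = 0.2 V. KCL at the emitter: V_E/R_E = (V_BB−0.7−V_E)/R_B + (V_CC−0.2−V_E)/R_C, giving V_E = 0.124 V.
I_C = (V_CC − 0.2 − V_E)/R_C = (5.7 − 0.124)/6.8 = 0.82 mA.
Check: I_B = (0.3 − 0.124)/18 = 0.00975 mA, and β·I_B = 0.975 mA > I_C, confirming saturation.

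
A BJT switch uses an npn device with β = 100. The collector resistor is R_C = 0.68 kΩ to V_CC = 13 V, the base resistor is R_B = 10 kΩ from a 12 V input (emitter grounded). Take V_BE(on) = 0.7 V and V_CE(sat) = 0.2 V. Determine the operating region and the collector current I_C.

saturation; I_C ≈ 19 mA

Assume active: I_B = (12 − 0.7)/10 = 1.13 mA, giving I_C = β·I_B = 113 mA.
But then V_CE = 13 − 113×0.68 = -63.8 V < V_CE(sat) = 0.2 V — impossible in the active region.
So the transistor is saturated. With V_CE = 0.2 V, I_C = (V_CC − 0.2)/R_C = 12.8/0.68 = 18.8 mA.
Check: β·I_B = 113 mA > I_C = 18.8 mA, confirming saturation.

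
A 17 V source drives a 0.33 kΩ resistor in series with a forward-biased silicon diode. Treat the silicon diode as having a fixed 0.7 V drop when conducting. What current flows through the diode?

KVL around the loop: 17 = V_D + I·R = 0.7 + I × 0.33 kΩ.
So I = (17 − 0.7) / 0.33 kΩ = 16.3 / 0.33 = 49.4 mA.

I ≈ 49 mA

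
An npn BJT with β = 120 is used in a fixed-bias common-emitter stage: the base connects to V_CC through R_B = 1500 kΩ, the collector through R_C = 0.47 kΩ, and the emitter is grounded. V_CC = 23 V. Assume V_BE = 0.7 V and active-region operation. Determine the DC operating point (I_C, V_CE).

I_C ≈ 1.8 mA, V_CE ≈ 22 V

Base loop: V_CC = I_B·R_B + V_BE, so I_B = (23 − 0.7)/1500 kΩ = 0.0149 mA.
In the active region I_C = β·I_B = 120 × 0.0149 = 1.78 mA.
Collector loop: V_CE = V_CC − I_C·R_C = 23 − 1.78×0.47 = 22.2 V.
Since V_CE = 22.2 V > V_CE(sat) ≈ 0.2 V, the transistor is in the active region as assumed.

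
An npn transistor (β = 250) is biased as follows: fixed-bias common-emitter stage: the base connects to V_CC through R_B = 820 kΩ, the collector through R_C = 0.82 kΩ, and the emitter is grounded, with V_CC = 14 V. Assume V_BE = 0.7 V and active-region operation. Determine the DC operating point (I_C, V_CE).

I_C ≈ 4.1 mA, V_CE ≈ 11 V

Base loop: V_CC = I_B·R_B + V_BE, so I_B = (14 − 0.7)/820 kΩ = 0.0162 mA.
In the active region I_C = β·I_B = 250 × 0.0162 = 4.05 mA.
Collector loop: V_CE = V_CC − I_C·R_C = 14 − 4.05×0.82 = 10.7 V.
Since V_CE = 10.7 V > V_CE(sat) ≈ 0.2 V, the transistor is in the active region as assumed.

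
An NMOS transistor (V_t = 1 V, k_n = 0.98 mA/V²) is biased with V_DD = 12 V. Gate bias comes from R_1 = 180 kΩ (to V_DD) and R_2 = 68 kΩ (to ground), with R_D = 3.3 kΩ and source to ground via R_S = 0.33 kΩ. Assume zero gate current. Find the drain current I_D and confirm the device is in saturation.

I_D ≈ 1.6 mA

V_G = V_DD·R_2/(R_1+R_2) = 12×68/248 = 3.29 V.
Assume saturation: I_D = (k_n/2)(V_GS − V_t)² with V_GS = V_G − I_D·R_S = 3.29 − 0.33·I_D.
Substituting gives 0.0534·I_D² − 1.74·I_D + 2.57 = 0, with roots I_D = 1.55 or 31.1 mA.
The root I_D = 31.1 mA gives V_GS = -6.96 V ≤ V_t, so take I_D = 1.55 mA.
Then V_GS = 2.78 V and V_DS = V_DD − I_D(R_D+R_S) = 12 − 1.55×3.63 = 6.37 V.
Saturation requires V_DS ≥ V_GS − V_t = 1.78 V; 6.37 ≥ 1.78 ✓.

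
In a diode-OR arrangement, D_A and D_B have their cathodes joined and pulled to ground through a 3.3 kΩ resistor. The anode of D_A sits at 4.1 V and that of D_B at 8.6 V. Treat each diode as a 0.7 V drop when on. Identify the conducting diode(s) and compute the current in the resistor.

Only D_B conducts; I_R ≈ 2.4 mA

Assume both conduct. Then node N would need to be at both 4.1−0.7 = 3.4 V and 8.6−0.7 = 7.9 V, which is impossible.
Assume only D_B conducts: V_N = 8.6 − 0.7 = 7.9 V, so I_R = 7.9/3.3 = 2.39 mA.
Check D_A: its anode-to-cathode voltage is 4.1 − 7.9 = -3.8 V < 0.7 V, so it is off. The assumption is consistent.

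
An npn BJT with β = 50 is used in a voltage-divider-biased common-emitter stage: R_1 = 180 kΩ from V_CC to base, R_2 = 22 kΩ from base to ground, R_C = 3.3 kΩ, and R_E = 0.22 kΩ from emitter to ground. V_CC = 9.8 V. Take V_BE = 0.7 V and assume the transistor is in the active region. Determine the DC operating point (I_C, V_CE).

I_C ≈ 0.6 mA, V_CE ≈ 7.7 V

Thevenize the base divider: V_Th = V_CC·R_2/(R_1+R_2) = 9.8×22/202 = 1.07 V, R_Th = R_1‖R_2 = 19.6 kΩ.
Base-emitter loop: V_Th = I_B·R_Th + V_BE + (β+1)I_B·R_E, so I_B = (1.07 − 0.7) / (19.6 + 51×0.22) = 0.0119 mA.
I_C = β·I_B = 50×0.0119 = 0.596 mA, and I_E = (β+1)I_B = 0.608 mA.
V_CE = V_CC − I_C·R_C − I_E·R_E = 9.8 − 0.596×3.3 − 0.608×0.22 = 7.7 V.
V_CE = 7.7 V > 0.2 V confirms active-region operation.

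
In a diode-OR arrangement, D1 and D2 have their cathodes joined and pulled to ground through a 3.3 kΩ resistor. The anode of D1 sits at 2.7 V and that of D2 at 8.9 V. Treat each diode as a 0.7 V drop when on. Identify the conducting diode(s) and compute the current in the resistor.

Only D2 conducts; I_R ≈ 2.5 mA

Assume both conduct. Then node N would need to be at both 2.7−0.7 = 2 V and 8.9−0.7 = 8.2 V, which is impossible.
Assume only D2 conducts: V_N = 8.9 − 0.7 = 8.2 V, so I_R = 8.2/3.3 = 2.48 mA.
Check D1: its anode-to-cathode voltage is 2.7 − 8.2 = -5.5 V < 0.7 V, so it is off. The assumption is consistent.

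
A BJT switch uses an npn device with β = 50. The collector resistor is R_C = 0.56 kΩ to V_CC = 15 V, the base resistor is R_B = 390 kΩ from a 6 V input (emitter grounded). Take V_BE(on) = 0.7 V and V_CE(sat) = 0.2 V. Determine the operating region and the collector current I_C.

Assume active. Base-emitter loop: I_B = (V_BB − V_BE)/R_B = (6 − 0.7)/390 = 0.0136 mA.
I_C = β·I_B = 50×0.0136 = 0.679 mA.
V_CE = V_CC − I_C·R_C = 15 − 0.679×0.56 = 14.6 V > V_CE(sat), so the active-region assumption holds.

active; I_C ≈ 0.68 mA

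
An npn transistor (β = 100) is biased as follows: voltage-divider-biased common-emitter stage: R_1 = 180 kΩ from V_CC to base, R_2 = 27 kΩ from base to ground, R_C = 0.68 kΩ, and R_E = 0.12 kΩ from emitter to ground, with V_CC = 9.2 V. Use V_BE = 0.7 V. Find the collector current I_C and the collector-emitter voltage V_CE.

I_C ≈ 1.4 mA, V_CE ≈ 8.1 V

Thevenize the base divider: V_Th = V_CC·R_2/(R_1+R_2) = 9.2×27/207 = 1.2 V, R_Th = R_1‖R_2 = 23.5 kΩ.
Base-emitter loop: V_Th = I_B·R_Th + V_BE + (β+1)I_B·R_E, so I_B = (1.2 − 0.7) / (23.5 + 101×0.12) = 0.014 mA.
I_C = β·I_B = 100×0.014 = 1.4 mA, and I_E = (β+1)I_B = 1.42 mA.
V_CE = V_CC − I_C·R_C − I_E·R_E = 9.2 − 1.4×0.68 − 1.42×0.12 = 8.07 V.
V_CE = 8.07 V > 0.2 V confirms active-region operation.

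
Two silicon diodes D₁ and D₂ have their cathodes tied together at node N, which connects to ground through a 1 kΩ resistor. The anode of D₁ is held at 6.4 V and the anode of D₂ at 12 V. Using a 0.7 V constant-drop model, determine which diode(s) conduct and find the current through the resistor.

Assume both conduct. Then node N would need to be at both 6.4−0.7 = 5.7 V and 12−0.7 = 11.3 V, which is impossible.
Assume only D₂ conducts: V_N = 12 − 0.7 = 11.3 V, so I_R = 11.3/1 = 11.3 mA.
Check D₁: its anode-to-cathode voltage is 6.4 − 11.3 = -4.9 V < 0.7 V, so it is off. The assumption is consistent.

Only D₂ conducts; I_R ≈ 11 mA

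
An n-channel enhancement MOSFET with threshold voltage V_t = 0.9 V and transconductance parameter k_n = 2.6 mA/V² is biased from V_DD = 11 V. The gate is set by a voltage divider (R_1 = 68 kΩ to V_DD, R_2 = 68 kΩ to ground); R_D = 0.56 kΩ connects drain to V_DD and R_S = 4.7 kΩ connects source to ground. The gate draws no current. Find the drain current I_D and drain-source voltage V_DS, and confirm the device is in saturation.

V_G = V_DD·R_2/(R_1+R_2) = 11×68/136 = 5.5 V.
Assume saturation: I_D = (k_n/2)(V_GS − V_t)² with V_GS = V_G − I_D·R_S = 5.5 − 4.7·I_D.
Substituting gives 28.7·I_D² − 57.2·I_D + 27.5 = 0, with roots I_D = 0.811 or 1.18 mA.
The root I_D = 1.18 mA gives V_GS = -0.0534 V ≤ V_t, so take I_D = 0.811 mA.
Then V_GS = 1.69 V and V_DS = V_DD − I_D(R_D+R_S) = 11 − 0.811×5.26 = 6.74 V.
Saturation requires V_DS ≥ V_GS − V_t = 0.79 V; 6.74 ≥ 0.79 ✓.

I_D ≈ 0.81 mA, V_DS ≈ 6.7 V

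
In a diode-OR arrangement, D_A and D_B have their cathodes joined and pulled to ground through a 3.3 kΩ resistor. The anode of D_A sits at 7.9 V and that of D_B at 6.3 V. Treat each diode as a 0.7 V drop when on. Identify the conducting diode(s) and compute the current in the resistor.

Assume both conduct. Then node N would need to be at both 7.9−0.7 = 7.2 V and 6.3−0.7 = 5.6 V, which is impossible.
Assume only D_A conducts: V_N = 7.9 − 0.7 = 7.2 V, so I_R = 7.2/3.3 = 2.18 mA.
Check D_B: its anode-to-cathode voltage is 6.3 − 7.2 = -0.9 V < 0.7 V, so it is off. The assumption is consistent.

Only D_A conducts; I_R ≈ 2.2 mA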